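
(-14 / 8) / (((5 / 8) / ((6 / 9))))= -28 / 15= -1.87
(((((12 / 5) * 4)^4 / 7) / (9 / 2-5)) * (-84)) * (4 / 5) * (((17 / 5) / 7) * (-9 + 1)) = -69306679296 / 109375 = -633661.07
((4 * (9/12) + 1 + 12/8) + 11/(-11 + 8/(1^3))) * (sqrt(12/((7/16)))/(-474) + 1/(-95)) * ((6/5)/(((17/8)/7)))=-0.16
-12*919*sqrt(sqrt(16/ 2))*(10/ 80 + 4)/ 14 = -90981*2^(3/ 4)/ 28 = -5464.69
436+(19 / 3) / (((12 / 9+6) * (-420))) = 4028621 / 9240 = 436.00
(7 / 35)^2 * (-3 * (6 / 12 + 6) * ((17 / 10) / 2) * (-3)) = 1.99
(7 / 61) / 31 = 7 / 1891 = 0.00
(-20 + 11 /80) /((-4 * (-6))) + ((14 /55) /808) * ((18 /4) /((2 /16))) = -1741187 /2133120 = -0.82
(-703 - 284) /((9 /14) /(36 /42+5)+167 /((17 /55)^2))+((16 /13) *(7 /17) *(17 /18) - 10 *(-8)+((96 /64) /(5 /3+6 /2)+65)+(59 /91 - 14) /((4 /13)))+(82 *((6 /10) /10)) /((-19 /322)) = 595056927533147 /32232239225550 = 18.46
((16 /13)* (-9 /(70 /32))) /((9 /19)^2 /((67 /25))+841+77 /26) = -111453696 /18577579685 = -0.01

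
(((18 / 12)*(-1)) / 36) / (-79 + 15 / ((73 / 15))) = 0.00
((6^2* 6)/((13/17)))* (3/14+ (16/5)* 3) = 1261332/455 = 2772.16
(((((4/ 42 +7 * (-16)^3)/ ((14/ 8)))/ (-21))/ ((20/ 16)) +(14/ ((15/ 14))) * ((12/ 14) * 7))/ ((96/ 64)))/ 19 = 21687728/ 879795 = 24.65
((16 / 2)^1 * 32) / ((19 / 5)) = 1280 / 19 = 67.37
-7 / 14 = -0.50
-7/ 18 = -0.39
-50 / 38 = -25 / 19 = -1.32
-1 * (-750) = 750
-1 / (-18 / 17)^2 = -289 / 324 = -0.89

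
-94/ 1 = -94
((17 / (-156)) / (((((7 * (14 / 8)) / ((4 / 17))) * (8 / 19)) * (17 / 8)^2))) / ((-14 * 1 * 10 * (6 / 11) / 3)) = 836 / 19329765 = 0.00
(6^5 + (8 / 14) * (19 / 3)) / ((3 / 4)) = 653488 / 63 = 10372.83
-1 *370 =-370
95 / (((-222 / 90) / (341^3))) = -56503844925 / 37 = -1527130943.92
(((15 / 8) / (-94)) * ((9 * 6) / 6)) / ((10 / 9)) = -243 / 1504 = -0.16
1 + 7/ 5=12/ 5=2.40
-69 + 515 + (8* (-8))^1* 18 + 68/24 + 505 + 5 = -1159/6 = -193.17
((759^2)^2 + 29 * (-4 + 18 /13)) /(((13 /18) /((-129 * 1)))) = -10017807247792854 /169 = -59276965963271.33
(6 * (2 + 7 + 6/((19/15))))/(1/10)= 15660/19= 824.21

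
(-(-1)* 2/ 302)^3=1/ 3442951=0.00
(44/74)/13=22/481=0.05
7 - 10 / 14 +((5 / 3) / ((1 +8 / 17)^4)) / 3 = 31522147 / 4921875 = 6.40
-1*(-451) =451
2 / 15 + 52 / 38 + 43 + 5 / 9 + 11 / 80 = 123653 / 2736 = 45.19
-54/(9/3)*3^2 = -162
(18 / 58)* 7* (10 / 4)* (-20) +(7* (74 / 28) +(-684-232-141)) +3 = -1144.12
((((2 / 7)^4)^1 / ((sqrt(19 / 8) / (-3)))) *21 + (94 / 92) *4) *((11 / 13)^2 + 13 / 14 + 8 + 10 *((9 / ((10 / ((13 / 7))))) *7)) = 14083127 / 27209- 43148304 *sqrt(38) / 7709611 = 483.09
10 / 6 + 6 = 23 / 3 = 7.67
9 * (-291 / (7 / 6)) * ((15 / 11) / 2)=-117855 / 77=-1530.58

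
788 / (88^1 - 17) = 788 / 71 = 11.10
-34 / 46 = -0.74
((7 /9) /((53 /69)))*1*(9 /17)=0.54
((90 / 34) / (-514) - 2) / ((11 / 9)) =-157689 / 96118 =-1.64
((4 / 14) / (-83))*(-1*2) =4 / 581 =0.01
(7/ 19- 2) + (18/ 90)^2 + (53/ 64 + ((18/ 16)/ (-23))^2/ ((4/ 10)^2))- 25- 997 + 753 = -269.75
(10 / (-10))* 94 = -94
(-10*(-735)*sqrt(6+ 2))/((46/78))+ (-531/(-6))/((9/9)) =177/2+ 573300*sqrt(2)/23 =35339.31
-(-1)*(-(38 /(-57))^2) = -4 /9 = -0.44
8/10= 4/5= 0.80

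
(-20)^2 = 400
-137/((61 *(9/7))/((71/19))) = -68089/10431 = -6.53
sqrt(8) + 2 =2 + 2 * sqrt(2) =4.83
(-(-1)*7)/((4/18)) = 63/2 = 31.50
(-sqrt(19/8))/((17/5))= -5 * sqrt(38)/68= -0.45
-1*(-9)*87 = 783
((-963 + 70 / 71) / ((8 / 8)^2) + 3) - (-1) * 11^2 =-59499 / 71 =-838.01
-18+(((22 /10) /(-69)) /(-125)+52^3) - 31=6061606886 /43125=140559.00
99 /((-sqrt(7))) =-99 * sqrt(7) /7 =-37.42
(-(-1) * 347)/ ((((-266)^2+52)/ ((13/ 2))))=4511/ 141616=0.03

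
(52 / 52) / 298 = 0.00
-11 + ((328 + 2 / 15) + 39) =5342 / 15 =356.13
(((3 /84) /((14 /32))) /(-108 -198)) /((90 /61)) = -61 /337365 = -0.00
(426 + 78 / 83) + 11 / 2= 71785 / 166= 432.44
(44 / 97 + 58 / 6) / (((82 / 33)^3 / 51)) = 1799185905 / 53482696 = 33.64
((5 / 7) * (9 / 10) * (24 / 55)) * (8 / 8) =108 / 385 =0.28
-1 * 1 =-1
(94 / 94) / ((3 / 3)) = 1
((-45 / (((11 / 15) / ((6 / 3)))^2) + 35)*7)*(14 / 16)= -1776985 / 968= -1835.73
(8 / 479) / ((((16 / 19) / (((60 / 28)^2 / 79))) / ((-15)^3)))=-14428125 / 3708418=-3.89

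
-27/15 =-9/5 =-1.80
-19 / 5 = -3.80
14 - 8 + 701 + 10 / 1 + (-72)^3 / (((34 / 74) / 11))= -151899747 / 17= -8935279.24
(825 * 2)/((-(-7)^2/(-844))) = 1392600/49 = 28420.41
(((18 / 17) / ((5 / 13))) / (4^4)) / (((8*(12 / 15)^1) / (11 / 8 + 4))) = 5031 / 557056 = 0.01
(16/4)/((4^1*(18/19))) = 19/18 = 1.06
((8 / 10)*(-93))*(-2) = 744 / 5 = 148.80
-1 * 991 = -991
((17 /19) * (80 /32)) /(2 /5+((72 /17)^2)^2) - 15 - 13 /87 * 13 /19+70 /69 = -48014939308421 /3409957617412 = -14.08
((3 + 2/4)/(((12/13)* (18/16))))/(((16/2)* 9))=91/1944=0.05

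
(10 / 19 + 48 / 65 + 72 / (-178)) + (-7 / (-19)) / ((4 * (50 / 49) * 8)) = 30655411 / 35172800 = 0.87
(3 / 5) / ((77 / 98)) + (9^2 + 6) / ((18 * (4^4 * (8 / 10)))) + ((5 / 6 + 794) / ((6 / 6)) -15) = 87929101 / 112640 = 780.62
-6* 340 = -2040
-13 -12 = -25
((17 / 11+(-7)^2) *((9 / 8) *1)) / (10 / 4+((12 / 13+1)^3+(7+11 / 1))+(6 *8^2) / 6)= 305383 / 491997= 0.62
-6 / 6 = -1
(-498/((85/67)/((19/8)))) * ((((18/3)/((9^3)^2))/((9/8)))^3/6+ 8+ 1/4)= -8478140713274074038331775/1102295001621161544624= -7691.35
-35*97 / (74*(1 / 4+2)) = -6790 / 333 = -20.39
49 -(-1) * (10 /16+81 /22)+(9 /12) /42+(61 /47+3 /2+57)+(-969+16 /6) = -18526619 /21714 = -853.21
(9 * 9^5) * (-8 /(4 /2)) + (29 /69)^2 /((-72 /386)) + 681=-364230888181 /171396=-2125083.95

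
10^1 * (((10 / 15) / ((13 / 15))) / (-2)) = -50 / 13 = -3.85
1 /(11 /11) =1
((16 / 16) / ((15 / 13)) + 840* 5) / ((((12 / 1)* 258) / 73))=4599949 / 46440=99.05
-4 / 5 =-0.80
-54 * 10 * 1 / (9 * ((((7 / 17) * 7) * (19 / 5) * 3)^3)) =-12282500 / 7262590419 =-0.00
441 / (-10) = -441 / 10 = -44.10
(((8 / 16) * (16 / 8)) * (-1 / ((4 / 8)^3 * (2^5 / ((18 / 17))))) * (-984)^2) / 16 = -272322 / 17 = -16018.94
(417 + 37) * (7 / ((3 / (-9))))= -9534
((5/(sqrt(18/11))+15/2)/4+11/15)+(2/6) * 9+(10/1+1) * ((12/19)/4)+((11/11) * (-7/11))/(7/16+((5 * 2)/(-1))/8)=5 * sqrt(22)/24+2650181/326040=9.11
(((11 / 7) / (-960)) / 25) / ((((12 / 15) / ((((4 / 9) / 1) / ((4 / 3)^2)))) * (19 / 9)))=-33 / 3404800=-0.00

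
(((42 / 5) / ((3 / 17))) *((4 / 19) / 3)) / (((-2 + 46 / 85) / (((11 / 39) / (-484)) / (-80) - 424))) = 117752192537 / 121286880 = 970.86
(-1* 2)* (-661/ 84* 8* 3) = 2644/ 7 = 377.71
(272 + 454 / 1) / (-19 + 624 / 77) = -66.63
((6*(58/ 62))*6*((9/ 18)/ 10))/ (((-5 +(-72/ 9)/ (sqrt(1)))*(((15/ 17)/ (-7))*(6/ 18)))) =31059/ 10075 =3.08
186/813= 62/271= 0.23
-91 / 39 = -2.33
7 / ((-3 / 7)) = -16.33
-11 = -11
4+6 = 10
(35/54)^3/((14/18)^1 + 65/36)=42875/406782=0.11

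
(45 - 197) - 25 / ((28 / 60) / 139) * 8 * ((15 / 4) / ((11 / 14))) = -3129172 / 11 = -284470.18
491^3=118370771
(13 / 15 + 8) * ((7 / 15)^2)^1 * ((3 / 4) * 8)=11.59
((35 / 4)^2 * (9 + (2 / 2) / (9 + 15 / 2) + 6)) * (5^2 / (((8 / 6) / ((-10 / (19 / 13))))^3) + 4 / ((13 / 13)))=-112725402015275 / 28972416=-3890783.63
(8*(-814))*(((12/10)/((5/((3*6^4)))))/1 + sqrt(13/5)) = -151911936/25-6512*sqrt(65)/5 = -6086977.72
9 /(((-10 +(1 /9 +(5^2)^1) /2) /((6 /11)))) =486 /253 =1.92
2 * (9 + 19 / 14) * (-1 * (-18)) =2610 / 7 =372.86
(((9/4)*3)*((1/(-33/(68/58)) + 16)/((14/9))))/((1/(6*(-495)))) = -83532465/406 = -205744.99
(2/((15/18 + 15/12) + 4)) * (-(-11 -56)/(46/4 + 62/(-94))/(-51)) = -50384/1264579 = -0.04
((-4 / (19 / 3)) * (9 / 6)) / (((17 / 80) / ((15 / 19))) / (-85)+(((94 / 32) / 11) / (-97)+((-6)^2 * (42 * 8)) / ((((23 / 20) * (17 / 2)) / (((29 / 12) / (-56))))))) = 22528638000 / 1270041492121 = 0.02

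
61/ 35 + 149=5276/ 35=150.74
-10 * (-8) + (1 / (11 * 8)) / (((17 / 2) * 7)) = 418881 / 5236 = 80.00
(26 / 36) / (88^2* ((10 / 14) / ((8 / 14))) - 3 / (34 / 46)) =221 / 2960838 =0.00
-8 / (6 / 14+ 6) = -56 / 45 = -1.24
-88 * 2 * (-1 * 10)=1760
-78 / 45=-26 / 15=-1.73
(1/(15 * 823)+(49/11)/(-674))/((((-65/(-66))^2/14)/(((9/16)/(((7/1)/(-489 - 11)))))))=177454827/46872319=3.79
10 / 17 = 0.59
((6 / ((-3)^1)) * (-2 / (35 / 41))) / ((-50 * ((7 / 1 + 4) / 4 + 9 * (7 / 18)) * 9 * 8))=-41 / 196875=-0.00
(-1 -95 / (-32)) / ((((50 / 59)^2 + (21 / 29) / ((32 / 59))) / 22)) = 139915314 / 6632959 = 21.09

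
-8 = -8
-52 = -52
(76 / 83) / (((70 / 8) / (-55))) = -3344 / 581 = -5.76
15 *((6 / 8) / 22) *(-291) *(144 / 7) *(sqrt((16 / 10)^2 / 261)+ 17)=-52343.04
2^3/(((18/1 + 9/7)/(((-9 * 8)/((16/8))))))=-224/15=-14.93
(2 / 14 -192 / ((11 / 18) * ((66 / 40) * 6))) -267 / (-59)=-1352632 / 49973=-27.07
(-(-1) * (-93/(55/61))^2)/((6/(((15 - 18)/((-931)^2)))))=-32182929/5243904050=-0.01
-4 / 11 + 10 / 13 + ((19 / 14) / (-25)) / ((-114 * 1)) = 0.41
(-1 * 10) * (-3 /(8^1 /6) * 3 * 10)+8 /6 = 676.33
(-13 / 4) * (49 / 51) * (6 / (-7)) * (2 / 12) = 91 / 204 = 0.45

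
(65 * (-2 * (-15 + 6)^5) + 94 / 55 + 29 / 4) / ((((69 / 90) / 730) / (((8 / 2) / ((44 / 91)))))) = 168280811903295 / 2783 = 60467413547.72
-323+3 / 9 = -968 / 3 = -322.67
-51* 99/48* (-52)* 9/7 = 196911/28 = 7032.54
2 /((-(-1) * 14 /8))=8 /7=1.14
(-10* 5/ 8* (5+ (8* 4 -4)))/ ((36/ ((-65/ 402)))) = 17875/ 19296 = 0.93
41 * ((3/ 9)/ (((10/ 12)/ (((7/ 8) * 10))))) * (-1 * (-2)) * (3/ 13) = 861/ 13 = 66.23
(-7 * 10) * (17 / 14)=-85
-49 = -49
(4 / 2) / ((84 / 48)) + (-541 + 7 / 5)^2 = 50954628 / 175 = 291169.30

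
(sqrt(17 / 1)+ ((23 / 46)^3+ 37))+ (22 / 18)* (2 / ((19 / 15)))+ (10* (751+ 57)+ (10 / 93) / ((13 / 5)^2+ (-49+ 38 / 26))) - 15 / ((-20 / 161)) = sqrt(17)+ 514560287631 / 62448136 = 8243.93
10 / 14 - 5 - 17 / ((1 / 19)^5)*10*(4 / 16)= -1473278965 / 14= -105234211.79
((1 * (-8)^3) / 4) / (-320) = 2 / 5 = 0.40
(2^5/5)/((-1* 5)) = -32/25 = -1.28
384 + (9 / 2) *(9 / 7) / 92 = 494673 / 1288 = 384.06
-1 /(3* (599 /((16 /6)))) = -8 /5391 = -0.00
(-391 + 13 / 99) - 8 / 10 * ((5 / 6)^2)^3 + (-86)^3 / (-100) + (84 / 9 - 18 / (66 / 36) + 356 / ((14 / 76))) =7901.51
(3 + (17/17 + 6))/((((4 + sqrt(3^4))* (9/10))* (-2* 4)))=-25/234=-0.11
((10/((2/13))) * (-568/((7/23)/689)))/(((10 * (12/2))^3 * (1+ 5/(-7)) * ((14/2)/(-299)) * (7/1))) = 4373407519/529200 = 8264.19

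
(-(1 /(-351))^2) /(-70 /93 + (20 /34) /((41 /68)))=-1271 /34906950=-0.00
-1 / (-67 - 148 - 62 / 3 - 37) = 3 / 818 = 0.00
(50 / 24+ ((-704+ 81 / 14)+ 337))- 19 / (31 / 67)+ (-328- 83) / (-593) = -616900393 / 1544172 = -399.50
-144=-144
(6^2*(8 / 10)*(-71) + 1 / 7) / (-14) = 71563 / 490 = 146.05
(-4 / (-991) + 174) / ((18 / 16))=1379504 / 8919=154.67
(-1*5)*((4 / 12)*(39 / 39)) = -5 / 3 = -1.67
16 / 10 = 8 / 5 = 1.60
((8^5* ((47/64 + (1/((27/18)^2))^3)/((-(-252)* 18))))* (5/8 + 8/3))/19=24242888/23560551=1.03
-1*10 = -10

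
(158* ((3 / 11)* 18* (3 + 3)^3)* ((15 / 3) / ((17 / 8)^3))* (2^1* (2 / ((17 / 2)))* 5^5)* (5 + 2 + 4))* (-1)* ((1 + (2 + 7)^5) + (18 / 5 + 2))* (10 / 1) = -69653935300608000000 / 83521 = -833969125137486.38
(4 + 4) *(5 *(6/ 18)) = 40/ 3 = 13.33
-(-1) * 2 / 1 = 2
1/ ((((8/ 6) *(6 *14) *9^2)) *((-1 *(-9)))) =1/ 81648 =0.00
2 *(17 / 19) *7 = 238 / 19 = 12.53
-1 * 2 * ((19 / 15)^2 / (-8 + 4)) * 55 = 3971 / 90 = 44.12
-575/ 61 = -9.43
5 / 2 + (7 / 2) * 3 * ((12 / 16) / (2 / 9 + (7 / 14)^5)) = 4901 / 146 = 33.57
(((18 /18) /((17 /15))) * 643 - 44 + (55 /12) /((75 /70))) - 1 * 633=-32243 /306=-105.37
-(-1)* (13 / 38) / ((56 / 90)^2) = 26325 / 29792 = 0.88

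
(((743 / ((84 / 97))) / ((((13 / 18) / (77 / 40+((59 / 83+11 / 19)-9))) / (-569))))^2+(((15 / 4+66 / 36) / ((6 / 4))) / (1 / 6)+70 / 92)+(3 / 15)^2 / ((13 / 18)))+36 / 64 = 2838328534936231773609786773 / 185600506041600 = 15292676703694.20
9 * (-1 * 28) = -252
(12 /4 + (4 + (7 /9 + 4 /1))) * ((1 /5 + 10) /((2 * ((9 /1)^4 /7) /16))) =100912 /98415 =1.03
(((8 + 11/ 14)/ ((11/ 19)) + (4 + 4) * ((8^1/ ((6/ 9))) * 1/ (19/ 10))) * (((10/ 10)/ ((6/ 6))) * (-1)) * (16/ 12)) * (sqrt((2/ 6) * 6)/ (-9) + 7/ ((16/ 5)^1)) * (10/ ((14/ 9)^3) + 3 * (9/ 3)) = -5124237165/ 2293984 + 113871937 * sqrt(2)/ 1003618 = -2073.31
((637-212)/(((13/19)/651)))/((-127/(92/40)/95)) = -2297232525/3302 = -695709.43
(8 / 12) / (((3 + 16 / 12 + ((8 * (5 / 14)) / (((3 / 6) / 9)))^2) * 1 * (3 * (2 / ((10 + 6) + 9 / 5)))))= 4361 / 5841555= 0.00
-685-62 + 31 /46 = -34331 /46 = -746.33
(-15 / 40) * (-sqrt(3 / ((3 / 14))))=3 * sqrt(14) / 8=1.40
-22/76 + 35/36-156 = -155.32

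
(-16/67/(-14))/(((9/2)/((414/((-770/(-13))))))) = 4784/180565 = 0.03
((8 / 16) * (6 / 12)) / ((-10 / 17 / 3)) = -51 / 40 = -1.28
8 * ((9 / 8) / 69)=3 / 23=0.13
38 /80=19 /40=0.48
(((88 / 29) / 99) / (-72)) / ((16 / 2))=-1 / 18792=-0.00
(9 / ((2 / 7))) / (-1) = -63 / 2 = -31.50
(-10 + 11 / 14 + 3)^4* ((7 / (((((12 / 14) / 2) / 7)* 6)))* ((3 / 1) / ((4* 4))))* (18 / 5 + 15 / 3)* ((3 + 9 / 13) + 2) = 30382669917 / 116480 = 260840.23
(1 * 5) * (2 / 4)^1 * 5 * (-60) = -750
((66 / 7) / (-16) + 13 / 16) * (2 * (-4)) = -25 / 14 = -1.79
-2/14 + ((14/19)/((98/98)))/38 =-312/2527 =-0.12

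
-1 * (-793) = 793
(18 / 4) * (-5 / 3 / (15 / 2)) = -1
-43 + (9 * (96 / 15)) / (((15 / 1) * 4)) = -42.04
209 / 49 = 4.27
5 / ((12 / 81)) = 135 / 4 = 33.75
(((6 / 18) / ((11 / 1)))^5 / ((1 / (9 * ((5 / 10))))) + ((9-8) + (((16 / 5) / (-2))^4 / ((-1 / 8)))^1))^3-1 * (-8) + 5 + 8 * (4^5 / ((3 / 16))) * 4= 6222848948671970554892094642178627 / 160587452575406755142578125000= 38750.53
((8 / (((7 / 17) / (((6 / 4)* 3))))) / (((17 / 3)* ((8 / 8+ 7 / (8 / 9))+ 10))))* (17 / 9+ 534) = 66144 / 151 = 438.04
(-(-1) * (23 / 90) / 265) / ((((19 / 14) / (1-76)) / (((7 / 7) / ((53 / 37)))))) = -5957 / 160113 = -0.04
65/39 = 5/3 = 1.67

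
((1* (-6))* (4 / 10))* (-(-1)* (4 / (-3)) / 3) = 16 / 15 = 1.07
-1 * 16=-16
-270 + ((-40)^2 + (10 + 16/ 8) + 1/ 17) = 22815/ 17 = 1342.06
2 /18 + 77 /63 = 4 /3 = 1.33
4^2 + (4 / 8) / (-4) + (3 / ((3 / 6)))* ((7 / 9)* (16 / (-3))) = -9.01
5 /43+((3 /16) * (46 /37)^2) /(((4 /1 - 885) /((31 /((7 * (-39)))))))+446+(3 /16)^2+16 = 462.15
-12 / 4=-3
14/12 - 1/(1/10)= -53/6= -8.83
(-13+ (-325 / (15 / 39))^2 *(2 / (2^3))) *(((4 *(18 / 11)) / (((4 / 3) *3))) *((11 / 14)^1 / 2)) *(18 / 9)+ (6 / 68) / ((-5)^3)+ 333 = 13674547083 / 59500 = 229824.32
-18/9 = -2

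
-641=-641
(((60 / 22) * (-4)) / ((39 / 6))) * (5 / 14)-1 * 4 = -4604 / 1001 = -4.60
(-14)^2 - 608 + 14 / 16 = -3289 / 8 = -411.12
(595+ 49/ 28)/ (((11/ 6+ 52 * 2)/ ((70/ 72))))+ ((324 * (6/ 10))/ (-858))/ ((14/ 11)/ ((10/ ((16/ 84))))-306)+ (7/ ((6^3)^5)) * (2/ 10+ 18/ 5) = 537181387860467836069/ 97977600814456995840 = 5.48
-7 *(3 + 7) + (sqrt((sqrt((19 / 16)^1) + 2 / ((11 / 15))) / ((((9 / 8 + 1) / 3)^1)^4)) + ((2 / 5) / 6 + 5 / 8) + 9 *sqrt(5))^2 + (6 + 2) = -62 + (263857 + 34560 *sqrt(11) *sqrt(11 *sqrt(19) + 120) + 3433320 *sqrt(5))^2 / 145526990400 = 548.59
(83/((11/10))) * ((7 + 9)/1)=13280/11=1207.27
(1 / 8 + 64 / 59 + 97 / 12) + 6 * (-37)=-301193 / 1416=-212.71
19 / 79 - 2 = -139 / 79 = -1.76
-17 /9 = -1.89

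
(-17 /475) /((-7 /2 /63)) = 0.64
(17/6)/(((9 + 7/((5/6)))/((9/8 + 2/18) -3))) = -10795/37584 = -0.29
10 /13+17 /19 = 411 /247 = 1.66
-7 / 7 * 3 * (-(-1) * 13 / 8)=-39 / 8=-4.88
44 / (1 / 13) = 572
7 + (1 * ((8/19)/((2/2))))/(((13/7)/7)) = 2121/247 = 8.59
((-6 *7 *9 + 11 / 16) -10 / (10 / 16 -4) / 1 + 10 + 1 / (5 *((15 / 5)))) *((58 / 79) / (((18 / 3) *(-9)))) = 22818679 / 4607280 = 4.95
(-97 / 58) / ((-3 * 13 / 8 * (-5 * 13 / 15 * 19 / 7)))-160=-14901756 / 93119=-160.03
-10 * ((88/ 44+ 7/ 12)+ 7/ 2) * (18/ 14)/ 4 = -1095/ 56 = -19.55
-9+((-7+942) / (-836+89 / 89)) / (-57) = -85484 / 9519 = -8.98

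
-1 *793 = -793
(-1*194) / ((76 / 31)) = -3007 / 38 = -79.13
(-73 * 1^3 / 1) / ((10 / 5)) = -73 / 2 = -36.50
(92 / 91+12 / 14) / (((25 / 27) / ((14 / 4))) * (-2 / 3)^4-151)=-371790 / 30041167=-0.01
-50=-50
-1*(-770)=770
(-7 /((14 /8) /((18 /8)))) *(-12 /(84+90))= 18 /29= 0.62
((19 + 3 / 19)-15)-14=-187 / 19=-9.84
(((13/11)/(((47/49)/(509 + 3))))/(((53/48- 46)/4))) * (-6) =375717888/1114135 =337.23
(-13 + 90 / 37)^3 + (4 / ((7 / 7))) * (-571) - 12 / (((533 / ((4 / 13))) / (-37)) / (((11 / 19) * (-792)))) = -23884256681209 / 6668518103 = -3581.64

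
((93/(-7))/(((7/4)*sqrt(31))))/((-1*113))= 12*sqrt(31)/5537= 0.01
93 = 93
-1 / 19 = -0.05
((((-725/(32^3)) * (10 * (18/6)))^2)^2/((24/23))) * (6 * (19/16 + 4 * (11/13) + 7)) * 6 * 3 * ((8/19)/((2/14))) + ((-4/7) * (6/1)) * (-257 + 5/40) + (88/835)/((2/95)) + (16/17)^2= 37805177693501701075688698591/24051881511839200484261888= 1571.82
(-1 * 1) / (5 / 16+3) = -16 / 53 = -0.30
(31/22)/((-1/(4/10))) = -31/55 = -0.56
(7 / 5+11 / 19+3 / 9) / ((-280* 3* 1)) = -659 / 239400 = -0.00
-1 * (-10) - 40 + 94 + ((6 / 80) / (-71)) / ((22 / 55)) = 72701 / 1136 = 64.00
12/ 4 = 3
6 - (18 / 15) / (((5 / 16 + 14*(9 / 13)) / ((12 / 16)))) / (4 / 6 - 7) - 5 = 200503 / 197695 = 1.01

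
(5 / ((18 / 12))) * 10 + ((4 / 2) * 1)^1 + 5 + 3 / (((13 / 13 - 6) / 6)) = 551 / 15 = 36.73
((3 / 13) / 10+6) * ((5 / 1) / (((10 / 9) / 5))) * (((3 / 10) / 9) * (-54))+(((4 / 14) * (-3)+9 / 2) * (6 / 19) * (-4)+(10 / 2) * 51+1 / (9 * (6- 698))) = 87003388 / 13460265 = 6.46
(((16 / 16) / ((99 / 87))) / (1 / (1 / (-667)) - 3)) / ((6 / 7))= -203 / 132660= -0.00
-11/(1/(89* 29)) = -28391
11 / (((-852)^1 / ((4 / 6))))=-11 / 1278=-0.01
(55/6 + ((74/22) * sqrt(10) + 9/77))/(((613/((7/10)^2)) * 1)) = 30023/4045800 + 1813 * sqrt(10)/674300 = 0.02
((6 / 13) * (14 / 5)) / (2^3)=21 / 130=0.16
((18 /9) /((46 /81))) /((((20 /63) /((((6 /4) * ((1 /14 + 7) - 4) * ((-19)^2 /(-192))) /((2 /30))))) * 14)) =-33948801 /329728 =-102.96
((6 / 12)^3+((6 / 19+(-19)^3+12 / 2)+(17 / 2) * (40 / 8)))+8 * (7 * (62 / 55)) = -56404351 / 8360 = -6746.93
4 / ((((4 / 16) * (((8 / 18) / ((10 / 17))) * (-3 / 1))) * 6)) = -20 / 17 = -1.18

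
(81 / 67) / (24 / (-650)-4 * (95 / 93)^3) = -21174698025 / 75324065528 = -0.28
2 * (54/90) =1.20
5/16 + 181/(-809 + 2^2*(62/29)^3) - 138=-41437218511/300438224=-137.92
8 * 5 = 40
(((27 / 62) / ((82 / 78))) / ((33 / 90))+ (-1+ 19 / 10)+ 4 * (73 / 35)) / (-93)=-10151357 / 91016310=-0.11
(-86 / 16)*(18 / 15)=-129 / 20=-6.45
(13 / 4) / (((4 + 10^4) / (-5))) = -65 / 40016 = -0.00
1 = 1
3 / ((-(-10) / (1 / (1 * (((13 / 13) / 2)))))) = 3 / 5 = 0.60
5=5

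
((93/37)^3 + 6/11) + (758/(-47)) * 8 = -2948620997/26187601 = -112.60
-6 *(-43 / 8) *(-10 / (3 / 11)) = -2365 / 2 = -1182.50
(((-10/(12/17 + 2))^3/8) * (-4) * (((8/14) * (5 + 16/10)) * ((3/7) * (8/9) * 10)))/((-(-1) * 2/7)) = 108086000/85169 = 1269.08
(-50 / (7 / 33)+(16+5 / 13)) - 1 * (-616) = 36097 / 91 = 396.67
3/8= 0.38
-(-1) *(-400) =-400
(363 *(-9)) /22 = -297 /2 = -148.50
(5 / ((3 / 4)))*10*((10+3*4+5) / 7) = 1800 / 7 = 257.14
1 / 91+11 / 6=1007 / 546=1.84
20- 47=-27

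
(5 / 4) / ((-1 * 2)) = -5 / 8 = -0.62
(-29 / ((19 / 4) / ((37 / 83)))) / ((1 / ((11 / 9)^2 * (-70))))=284.59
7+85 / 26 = 267 / 26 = 10.27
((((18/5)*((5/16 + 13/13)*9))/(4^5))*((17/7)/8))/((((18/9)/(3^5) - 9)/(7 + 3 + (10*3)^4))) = -81311476833/71598080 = -1135.67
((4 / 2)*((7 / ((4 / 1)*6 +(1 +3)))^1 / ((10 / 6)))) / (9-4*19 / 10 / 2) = 3 / 52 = 0.06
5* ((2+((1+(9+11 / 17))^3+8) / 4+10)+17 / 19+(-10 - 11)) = 551927235 / 373388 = 1478.16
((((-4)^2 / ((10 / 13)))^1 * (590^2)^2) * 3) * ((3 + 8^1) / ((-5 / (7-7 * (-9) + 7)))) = -1280872914921600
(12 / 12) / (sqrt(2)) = 0.71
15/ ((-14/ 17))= -255/ 14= -18.21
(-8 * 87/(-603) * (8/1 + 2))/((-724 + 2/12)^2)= 27840/1263730483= 0.00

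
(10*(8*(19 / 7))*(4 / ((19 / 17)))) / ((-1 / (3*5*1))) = -81600 / 7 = -11657.14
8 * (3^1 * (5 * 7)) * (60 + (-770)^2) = 498086400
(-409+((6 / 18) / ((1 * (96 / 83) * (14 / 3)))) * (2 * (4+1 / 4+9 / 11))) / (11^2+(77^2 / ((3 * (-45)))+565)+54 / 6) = -543366135 / 866302976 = -0.63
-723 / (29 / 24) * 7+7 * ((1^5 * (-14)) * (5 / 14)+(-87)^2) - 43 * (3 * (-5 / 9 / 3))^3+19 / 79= 81448002352 / 1670139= 48767.20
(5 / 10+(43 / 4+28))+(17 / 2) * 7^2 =1823 / 4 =455.75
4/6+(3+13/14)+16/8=277/42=6.60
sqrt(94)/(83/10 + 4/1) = 10 *sqrt(94)/123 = 0.79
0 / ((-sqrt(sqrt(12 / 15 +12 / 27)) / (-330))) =0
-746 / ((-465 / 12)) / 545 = 2984 / 84475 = 0.04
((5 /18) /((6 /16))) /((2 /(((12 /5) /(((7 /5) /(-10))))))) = -400 /63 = -6.35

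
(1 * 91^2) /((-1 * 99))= -8281 /99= -83.65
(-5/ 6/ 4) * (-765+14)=3755/ 24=156.46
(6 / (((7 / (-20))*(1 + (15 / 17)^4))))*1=-5011260 / 469511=-10.67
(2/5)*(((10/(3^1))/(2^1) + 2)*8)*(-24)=-1408/5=-281.60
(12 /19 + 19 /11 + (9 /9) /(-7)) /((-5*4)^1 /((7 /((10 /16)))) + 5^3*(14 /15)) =19452 /1008425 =0.02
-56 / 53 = -1.06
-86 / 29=-2.97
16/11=1.45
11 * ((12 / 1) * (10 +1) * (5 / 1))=7260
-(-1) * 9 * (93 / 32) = 26.16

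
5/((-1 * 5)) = -1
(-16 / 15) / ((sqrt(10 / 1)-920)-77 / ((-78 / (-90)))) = 2704 * sqrt(10) / 2580023025+ 545584 / 516004605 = 0.00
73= 73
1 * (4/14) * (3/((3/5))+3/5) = 8/5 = 1.60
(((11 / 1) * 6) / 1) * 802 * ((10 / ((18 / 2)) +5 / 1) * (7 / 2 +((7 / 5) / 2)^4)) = 604911307 / 500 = 1209822.61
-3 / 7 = -0.43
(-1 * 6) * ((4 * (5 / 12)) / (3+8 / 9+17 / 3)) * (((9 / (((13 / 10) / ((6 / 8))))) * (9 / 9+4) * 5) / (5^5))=-243 / 5590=-0.04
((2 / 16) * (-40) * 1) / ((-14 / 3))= 15 / 14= 1.07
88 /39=2.26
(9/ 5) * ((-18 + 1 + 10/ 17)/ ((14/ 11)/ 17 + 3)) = -27621/ 2875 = -9.61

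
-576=-576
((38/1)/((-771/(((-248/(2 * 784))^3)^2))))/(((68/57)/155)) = -49660268470355/495391406335336448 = -0.00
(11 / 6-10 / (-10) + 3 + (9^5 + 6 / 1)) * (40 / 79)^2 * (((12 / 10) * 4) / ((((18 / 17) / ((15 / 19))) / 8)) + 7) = 191924084000 / 355737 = 539511.17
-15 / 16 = -0.94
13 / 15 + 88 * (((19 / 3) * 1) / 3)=186.64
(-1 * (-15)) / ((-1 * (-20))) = 0.75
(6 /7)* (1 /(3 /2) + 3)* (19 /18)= 209 /63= 3.32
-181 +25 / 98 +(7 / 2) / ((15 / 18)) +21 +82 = -36037 / 490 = -73.54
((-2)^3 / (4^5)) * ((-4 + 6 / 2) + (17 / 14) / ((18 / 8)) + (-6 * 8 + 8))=2549 / 8064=0.32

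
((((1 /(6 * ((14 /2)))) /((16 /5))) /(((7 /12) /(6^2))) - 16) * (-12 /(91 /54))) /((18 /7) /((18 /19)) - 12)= -493452 /41405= -11.92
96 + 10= 106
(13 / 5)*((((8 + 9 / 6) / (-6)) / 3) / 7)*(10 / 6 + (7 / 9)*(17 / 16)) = -88673 / 181440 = -0.49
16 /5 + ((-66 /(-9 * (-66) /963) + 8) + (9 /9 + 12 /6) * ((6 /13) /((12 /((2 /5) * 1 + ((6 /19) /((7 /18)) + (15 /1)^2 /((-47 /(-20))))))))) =-34379404 /406315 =-84.61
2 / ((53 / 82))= 164 / 53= 3.09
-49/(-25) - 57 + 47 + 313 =7624/25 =304.96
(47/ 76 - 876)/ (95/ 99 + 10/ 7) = -366.55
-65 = -65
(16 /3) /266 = 8 /399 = 0.02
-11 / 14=-0.79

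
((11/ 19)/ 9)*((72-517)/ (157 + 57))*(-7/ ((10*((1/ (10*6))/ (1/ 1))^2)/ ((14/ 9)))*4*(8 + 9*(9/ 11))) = 589607200/ 18297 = 32224.26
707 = 707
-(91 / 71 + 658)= -46809 / 71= -659.28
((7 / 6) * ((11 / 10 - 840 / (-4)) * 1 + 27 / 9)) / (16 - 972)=-14987 / 57360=-0.26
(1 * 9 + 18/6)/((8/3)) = 4.50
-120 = -120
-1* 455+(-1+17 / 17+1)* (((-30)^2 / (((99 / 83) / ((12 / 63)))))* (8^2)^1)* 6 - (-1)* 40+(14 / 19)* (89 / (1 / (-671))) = 15758173 / 1463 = 10771.14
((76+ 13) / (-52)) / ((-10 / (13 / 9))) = 89 / 360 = 0.25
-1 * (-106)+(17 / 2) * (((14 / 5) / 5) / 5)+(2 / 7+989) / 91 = 9381678 / 79625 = 117.82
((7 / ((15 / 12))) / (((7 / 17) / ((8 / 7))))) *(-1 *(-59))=32096 / 35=917.03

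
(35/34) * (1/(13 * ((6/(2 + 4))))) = 35/442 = 0.08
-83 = -83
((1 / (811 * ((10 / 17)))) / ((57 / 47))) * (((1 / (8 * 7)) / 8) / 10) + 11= 22780666399 / 2070969600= 11.00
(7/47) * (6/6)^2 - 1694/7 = -11367/47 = -241.85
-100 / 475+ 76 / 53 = 1232 / 1007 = 1.22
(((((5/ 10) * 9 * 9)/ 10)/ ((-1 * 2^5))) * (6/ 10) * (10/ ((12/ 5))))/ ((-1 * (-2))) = -81/ 512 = -0.16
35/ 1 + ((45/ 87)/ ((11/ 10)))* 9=12515/ 319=39.23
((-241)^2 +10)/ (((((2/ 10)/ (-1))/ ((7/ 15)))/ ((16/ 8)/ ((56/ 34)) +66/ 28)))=-1452275/ 3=-484091.67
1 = 1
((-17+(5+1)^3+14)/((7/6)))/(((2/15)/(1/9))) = 1065/7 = 152.14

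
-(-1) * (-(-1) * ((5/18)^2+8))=2617/324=8.08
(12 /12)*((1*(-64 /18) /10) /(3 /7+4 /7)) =-0.36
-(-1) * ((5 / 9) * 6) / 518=5 / 777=0.01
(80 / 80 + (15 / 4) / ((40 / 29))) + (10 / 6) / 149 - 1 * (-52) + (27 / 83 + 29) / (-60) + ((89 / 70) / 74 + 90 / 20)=6125094435 / 102497696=59.76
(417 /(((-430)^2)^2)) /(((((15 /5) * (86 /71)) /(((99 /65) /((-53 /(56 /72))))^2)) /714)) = 20889248457 /17446998767350750000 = 0.00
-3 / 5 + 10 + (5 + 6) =102 / 5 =20.40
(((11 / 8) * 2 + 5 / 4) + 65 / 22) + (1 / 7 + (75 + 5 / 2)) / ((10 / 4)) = 29269 / 770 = 38.01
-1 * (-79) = 79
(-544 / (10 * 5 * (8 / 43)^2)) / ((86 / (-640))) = 2339.20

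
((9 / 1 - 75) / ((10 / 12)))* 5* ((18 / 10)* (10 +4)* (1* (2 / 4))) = -24948 / 5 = -4989.60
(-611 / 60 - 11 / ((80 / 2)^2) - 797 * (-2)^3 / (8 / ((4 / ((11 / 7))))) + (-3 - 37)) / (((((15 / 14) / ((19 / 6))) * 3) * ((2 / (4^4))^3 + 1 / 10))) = 19492.16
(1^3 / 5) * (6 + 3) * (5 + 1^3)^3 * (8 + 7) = 5832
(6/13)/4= 3/26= 0.12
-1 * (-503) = 503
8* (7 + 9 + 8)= 192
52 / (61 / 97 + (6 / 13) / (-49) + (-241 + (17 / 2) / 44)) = -282746464 / 1306002499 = -0.22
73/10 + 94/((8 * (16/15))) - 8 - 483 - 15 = -487.68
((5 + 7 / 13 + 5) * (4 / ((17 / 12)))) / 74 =3288 / 8177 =0.40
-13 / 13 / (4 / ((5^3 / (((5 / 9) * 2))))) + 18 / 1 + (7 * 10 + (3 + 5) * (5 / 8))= 519 / 8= 64.88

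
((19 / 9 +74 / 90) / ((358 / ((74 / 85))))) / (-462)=-74 / 4792725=-0.00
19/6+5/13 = 277/78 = 3.55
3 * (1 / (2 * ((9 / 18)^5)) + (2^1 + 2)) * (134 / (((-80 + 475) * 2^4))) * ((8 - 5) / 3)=201 / 158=1.27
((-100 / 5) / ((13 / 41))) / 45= -164 / 117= -1.40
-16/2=-8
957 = 957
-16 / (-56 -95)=16 / 151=0.11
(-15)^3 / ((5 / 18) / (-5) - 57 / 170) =2581875 / 299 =8635.03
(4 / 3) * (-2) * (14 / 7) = -16 / 3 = -5.33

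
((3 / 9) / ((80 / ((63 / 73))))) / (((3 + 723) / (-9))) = -63 / 1413280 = -0.00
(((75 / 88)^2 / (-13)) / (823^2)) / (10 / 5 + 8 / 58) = -163125 / 4227660035456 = -0.00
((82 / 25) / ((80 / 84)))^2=741321 / 62500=11.86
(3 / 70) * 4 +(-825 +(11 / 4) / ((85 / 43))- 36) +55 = -1914561 / 2380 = -804.44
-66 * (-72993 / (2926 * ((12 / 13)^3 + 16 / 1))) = 481096863 / 4905040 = 98.08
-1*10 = -10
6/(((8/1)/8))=6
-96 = -96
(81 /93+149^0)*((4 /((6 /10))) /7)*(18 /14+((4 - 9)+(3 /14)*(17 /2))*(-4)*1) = 2320 /93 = 24.95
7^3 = 343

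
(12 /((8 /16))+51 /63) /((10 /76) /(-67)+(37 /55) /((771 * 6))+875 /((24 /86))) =112497581460 /14217386436239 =0.01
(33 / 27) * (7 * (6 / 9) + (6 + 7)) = 21.59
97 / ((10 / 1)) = 97 / 10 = 9.70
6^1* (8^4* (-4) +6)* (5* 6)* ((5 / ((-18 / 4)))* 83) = 271874800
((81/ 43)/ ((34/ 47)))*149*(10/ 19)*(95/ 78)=4727025/ 19006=248.71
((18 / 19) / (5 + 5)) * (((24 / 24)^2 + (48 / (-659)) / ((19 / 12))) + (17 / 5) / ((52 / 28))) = 20397816 / 77317175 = 0.26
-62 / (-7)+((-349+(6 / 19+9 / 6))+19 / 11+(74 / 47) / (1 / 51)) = -35247153 / 137522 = -256.30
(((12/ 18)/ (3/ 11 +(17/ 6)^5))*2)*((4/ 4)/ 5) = 0.00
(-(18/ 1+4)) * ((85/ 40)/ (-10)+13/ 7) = -10131/ 280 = -36.18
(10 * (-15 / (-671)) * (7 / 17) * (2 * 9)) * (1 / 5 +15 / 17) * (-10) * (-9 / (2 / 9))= 140842800 / 193919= 726.30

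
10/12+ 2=17/6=2.83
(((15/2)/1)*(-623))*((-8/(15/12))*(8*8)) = 1913856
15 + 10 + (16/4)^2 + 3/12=165/4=41.25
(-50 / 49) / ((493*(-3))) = 50 / 72471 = 0.00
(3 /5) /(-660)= -1 /1100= -0.00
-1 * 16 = -16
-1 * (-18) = 18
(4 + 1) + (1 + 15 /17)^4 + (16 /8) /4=3015883 /167042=18.05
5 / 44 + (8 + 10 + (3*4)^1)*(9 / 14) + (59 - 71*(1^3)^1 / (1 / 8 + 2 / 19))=-354113 / 1540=-229.94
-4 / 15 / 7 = -0.04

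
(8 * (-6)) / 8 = -6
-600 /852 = -0.70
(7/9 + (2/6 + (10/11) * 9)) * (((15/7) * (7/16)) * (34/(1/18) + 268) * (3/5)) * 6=27600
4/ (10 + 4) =2/ 7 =0.29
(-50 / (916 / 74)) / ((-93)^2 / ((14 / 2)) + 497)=-6475 / 2777312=-0.00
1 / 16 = 0.06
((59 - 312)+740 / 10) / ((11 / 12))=-2148 / 11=-195.27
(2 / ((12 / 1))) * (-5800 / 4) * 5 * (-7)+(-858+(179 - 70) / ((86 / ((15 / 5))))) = 1961867 / 258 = 7604.14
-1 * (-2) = 2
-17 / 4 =-4.25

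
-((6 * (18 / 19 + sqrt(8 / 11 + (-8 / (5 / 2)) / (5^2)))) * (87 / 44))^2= -12652862661 / 60061375-1226178 * sqrt(11330) / 632225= -417.11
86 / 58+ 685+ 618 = 37830 / 29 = 1304.48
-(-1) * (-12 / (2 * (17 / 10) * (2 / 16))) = -480 / 17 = -28.24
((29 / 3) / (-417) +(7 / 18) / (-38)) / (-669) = 353 / 7067316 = 0.00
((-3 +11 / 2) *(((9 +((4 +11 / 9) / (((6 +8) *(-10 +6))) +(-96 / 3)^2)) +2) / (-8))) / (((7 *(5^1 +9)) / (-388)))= 252972605 / 197568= 1280.43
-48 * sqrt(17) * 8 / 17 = -384 * sqrt(17) / 17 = -93.13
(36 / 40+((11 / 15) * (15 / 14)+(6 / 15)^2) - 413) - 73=-84727 / 175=-484.15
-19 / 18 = -1.06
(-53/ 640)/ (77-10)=-53/ 42880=-0.00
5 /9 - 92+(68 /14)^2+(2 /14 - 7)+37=-16630 /441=-37.71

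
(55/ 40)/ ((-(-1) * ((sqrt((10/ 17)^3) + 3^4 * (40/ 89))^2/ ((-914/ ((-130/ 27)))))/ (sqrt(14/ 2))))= -58847861922725691 * sqrt(1190)/ 157130622055149886000 + 9526576809410168931 * sqrt(7)/ 48347883709276888000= 0.51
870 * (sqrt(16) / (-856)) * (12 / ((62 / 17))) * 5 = -221850 / 3317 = -66.88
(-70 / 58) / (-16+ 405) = -35 / 11281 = -0.00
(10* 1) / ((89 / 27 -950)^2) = 7290 / 653364721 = 0.00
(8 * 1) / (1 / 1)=8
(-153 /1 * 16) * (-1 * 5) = 12240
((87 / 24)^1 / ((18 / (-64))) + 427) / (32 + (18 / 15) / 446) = 4155605 / 321147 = 12.94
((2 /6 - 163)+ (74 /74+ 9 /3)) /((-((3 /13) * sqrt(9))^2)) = 331.05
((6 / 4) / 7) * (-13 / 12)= -13 / 56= -0.23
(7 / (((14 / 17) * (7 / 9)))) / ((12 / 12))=153 / 14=10.93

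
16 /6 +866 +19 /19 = 2609 /3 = 869.67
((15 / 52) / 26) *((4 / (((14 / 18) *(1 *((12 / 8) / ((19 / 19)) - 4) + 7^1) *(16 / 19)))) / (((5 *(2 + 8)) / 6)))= 171 / 94640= 0.00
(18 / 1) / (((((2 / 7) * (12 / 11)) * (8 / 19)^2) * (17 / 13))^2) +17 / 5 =653552818341 / 189399040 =3450.67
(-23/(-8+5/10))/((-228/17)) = -391/1710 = -0.23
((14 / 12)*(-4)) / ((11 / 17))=-7.21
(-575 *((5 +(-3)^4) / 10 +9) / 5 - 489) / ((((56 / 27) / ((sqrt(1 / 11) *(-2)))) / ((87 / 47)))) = 843291 *sqrt(11) / 2068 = 1352.46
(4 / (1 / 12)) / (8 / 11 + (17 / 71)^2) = 2661648 / 43507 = 61.18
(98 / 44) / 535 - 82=-965091 / 11770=-82.00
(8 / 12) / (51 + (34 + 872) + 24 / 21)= 0.00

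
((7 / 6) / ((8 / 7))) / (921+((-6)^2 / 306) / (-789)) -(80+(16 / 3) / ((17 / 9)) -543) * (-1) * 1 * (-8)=12369977654967 / 3360116912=3681.41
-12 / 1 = -12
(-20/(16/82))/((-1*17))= 205/34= 6.03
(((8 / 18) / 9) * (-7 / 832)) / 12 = -7 / 202176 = -0.00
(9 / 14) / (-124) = -0.01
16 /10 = 8 /5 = 1.60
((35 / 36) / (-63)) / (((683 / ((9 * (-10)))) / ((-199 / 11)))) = -4975 / 135234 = -0.04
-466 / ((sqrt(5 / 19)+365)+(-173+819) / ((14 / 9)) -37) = -161235767 / 257176363+11417*sqrt(95) / 257176363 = -0.63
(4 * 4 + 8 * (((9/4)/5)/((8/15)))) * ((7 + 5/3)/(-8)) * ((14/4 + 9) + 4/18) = -270907/864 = -313.55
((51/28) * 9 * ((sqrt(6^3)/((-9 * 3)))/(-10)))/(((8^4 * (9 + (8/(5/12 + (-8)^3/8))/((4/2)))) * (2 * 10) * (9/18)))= 1853 * sqrt(6)/1862041600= 0.00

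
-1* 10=-10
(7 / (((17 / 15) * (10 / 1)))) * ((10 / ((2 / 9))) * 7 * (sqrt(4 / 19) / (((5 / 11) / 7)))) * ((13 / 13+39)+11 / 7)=4234923 * sqrt(19) / 323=57150.47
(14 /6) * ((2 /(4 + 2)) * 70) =490 /9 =54.44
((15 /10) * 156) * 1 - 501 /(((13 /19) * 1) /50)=-472908 /13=-36377.54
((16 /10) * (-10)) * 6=-96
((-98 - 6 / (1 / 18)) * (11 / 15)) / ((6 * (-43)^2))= -1133 / 83205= -0.01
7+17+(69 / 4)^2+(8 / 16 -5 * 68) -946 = -15423 / 16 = -963.94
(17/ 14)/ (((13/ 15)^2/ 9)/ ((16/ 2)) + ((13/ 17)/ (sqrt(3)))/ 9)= 20.41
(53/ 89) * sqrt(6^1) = 53 * sqrt(6)/ 89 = 1.46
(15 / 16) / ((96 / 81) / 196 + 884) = 3969 / 3742528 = 0.00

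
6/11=0.55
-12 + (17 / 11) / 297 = -11.99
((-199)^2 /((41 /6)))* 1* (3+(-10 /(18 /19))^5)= -612835947722056 /807003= -759397360.01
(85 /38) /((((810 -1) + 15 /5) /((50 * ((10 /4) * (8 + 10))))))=95625 /15428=6.20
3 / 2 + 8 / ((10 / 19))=167 / 10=16.70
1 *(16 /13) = 16 /13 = 1.23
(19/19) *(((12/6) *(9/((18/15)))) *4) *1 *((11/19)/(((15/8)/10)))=3520/19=185.26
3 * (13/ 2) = 39/ 2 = 19.50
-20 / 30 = -2 / 3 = -0.67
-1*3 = -3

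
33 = 33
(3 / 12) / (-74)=-1 / 296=-0.00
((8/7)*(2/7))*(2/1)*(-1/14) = -16/343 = -0.05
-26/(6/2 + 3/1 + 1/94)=-2444/565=-4.33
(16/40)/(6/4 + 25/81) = 324/1465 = 0.22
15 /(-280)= -3 /56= -0.05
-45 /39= -1.15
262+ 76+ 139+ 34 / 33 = 478.03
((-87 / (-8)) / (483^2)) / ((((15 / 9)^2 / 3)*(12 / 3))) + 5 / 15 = 20737583 / 62210400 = 0.33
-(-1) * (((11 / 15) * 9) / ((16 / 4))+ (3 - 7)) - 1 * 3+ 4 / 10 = -99 / 20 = -4.95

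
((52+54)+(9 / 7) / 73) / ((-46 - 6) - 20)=-54175 / 36792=-1.47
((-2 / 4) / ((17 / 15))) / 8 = -15 / 272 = -0.06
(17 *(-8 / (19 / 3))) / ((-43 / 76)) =37.95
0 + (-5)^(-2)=1/25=0.04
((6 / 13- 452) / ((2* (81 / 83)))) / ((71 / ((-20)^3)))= 1948840000 / 74763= 26066.90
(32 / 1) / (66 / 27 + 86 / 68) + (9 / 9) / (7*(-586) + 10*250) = 15685649 / 1818270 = 8.63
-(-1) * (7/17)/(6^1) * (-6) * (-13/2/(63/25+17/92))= 104650/105757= 0.99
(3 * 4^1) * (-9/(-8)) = 27/2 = 13.50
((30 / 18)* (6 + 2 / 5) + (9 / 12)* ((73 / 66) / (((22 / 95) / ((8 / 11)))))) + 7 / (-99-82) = 19128107 / 1445466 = 13.23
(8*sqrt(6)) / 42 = 4*sqrt(6) / 21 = 0.47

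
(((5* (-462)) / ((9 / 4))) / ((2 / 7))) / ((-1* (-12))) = -2695 / 9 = -299.44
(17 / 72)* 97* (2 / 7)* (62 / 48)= 51119 / 6048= 8.45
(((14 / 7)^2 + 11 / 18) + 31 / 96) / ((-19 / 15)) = -7105 / 1824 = -3.90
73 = 73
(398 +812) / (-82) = -605 / 41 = -14.76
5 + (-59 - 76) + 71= -59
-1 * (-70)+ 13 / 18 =1273 / 18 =70.72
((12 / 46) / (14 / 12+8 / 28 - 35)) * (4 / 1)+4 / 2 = 63806 / 32407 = 1.97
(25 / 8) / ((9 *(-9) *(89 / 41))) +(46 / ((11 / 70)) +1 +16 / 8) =187595741 / 634392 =295.71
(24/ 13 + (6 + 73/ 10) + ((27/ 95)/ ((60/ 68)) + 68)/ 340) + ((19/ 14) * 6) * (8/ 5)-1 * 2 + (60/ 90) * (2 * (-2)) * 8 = 13077307/ 2593500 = 5.04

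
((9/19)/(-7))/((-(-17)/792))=-7128/2261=-3.15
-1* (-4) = 4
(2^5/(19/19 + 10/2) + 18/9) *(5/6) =55/9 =6.11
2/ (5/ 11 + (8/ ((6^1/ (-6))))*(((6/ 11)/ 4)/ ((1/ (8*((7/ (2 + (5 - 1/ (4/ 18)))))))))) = -110/ 1319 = -0.08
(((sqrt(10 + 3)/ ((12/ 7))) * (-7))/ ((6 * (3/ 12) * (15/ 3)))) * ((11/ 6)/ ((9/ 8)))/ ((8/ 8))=-1078 * sqrt(13)/ 1215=-3.20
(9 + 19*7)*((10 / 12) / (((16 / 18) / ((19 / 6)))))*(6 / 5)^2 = 12141 / 20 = 607.05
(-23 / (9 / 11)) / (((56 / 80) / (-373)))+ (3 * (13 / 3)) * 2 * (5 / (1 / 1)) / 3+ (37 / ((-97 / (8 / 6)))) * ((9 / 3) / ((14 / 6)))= 91798744 / 6111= 15021.89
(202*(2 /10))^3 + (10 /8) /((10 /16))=8242658 /125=65941.26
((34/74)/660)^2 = 289/596336400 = 0.00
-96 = -96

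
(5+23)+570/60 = 75/2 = 37.50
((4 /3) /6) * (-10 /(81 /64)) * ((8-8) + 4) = -5120 /729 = -7.02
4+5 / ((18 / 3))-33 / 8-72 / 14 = -745 / 168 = -4.43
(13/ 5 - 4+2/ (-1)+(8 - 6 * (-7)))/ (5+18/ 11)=2563/ 365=7.02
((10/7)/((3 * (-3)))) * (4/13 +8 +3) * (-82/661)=0.22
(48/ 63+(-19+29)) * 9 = 678/ 7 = 96.86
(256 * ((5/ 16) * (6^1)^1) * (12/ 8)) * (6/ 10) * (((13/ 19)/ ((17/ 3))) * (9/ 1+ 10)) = 16848/ 17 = 991.06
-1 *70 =-70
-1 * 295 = -295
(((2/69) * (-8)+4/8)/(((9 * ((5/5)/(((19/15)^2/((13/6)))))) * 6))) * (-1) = -13357/3632850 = -0.00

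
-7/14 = -1/2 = -0.50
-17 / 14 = -1.21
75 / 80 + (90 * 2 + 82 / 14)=20921 / 112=186.79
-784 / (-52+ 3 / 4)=3136 / 205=15.30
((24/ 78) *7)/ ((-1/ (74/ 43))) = -2072/ 559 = -3.71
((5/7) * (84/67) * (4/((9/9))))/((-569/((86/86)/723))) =-80/9187643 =-0.00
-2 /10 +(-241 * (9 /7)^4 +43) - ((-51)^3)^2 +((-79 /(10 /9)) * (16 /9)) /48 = -253492130969771 /14406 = -17596288419.39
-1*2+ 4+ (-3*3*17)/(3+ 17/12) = -1730/53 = -32.64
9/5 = 1.80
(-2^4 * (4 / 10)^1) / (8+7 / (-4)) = -128 / 125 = -1.02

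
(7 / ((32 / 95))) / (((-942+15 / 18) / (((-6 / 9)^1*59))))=39235 / 45176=0.87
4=4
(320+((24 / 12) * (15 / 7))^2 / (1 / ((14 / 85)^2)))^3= 794640318746624 / 24137569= 32921306.98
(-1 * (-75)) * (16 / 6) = 200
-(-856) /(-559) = -856 /559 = -1.53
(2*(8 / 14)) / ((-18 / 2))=-8 / 63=-0.13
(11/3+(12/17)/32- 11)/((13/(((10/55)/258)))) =-2983/7526376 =-0.00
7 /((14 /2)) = 1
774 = 774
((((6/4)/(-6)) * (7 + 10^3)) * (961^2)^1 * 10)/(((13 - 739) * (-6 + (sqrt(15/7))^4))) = -227846483515/100188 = -2274189.36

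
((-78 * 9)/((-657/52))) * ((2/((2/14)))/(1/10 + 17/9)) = 5110560/13067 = 391.10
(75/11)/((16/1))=75/176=0.43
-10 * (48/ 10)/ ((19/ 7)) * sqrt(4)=-672/ 19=-35.37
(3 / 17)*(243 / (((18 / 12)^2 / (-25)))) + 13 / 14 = -113179 / 238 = -475.54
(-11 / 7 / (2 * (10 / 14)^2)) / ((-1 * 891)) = 7 / 4050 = 0.00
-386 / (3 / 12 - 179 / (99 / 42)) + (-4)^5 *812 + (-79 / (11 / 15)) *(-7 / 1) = -91297926871 / 109901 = -830728.81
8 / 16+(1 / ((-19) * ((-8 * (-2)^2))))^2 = 184833 / 369664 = 0.50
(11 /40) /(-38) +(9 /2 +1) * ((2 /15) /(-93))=-6413 /424080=-0.02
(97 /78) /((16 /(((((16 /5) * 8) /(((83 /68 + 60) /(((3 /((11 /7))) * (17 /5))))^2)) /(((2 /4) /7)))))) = 1067069641344 /3407623129625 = 0.31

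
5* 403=2015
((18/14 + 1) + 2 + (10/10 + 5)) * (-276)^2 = 5484672/7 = 783524.57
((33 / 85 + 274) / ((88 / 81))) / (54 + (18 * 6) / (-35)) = 163261 / 32912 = 4.96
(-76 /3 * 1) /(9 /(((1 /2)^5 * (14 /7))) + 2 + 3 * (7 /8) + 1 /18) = -1824 /10705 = -0.17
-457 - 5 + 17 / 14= -6451 / 14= -460.79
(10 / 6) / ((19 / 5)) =25 / 57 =0.44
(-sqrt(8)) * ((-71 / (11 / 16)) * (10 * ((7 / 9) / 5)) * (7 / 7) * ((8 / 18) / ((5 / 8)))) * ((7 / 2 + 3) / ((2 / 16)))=52928512 * sqrt(2) / 4455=16801.85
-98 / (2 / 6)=-294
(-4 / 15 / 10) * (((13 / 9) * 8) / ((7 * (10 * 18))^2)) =-13 / 66976875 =-0.00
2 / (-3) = -2 / 3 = -0.67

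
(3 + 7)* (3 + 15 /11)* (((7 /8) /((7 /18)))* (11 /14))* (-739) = -399060 /7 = -57008.57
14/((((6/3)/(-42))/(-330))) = 97020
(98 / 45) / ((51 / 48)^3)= 401408 / 221085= 1.82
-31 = -31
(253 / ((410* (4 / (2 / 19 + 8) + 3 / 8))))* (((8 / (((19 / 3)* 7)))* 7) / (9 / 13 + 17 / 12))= 41678208 / 97939775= 0.43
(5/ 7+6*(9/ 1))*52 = 19916/ 7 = 2845.14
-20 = -20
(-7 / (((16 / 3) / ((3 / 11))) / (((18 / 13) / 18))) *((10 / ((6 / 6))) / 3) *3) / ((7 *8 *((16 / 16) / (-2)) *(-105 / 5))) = -15 / 32032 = -0.00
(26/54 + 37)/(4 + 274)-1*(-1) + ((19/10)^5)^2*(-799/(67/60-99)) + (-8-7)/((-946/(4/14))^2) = 86397543827176056934737323/17259527057503500000000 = 5005.79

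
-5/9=-0.56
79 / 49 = 1.61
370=370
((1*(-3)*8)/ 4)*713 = -4278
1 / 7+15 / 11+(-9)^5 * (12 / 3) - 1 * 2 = -236196.49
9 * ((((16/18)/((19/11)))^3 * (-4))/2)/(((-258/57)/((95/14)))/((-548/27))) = -933616640/12507453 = -74.64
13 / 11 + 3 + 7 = 123 / 11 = 11.18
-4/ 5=-0.80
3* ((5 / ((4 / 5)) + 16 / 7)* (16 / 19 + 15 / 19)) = 22227 / 532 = 41.78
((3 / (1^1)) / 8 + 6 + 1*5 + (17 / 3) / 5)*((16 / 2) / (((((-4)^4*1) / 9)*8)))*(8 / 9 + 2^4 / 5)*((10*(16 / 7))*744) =1070213 / 35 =30577.51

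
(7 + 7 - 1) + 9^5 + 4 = 59066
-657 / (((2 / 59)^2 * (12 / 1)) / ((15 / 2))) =-11435085 / 32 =-357346.41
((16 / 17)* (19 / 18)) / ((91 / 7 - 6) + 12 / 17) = 152 / 1179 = 0.13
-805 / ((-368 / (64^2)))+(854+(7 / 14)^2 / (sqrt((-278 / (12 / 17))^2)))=46380967 / 4726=9814.00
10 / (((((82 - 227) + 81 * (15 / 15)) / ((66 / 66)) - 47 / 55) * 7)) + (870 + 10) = 21972170 / 24969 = 879.98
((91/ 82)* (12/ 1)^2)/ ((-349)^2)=6552/ 4993841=0.00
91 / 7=13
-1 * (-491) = 491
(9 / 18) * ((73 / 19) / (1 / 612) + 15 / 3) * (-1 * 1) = -1178.18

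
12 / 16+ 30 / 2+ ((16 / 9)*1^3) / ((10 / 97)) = 5939 / 180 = 32.99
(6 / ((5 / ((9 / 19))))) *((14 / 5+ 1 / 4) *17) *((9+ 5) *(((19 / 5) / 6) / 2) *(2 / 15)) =17.42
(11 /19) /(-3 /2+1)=-1.16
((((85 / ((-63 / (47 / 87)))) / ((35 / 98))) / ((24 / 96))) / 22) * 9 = -3196 / 957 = -3.34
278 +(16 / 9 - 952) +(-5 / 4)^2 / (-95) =-1839245 / 2736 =-672.24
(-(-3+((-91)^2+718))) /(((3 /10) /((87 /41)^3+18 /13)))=-328026.43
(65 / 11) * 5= 325 / 11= 29.55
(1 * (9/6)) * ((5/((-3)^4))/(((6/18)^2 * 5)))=1/6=0.17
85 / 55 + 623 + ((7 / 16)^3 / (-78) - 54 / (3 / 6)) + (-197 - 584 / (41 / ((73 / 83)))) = 3671732712865 / 11959394304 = 307.02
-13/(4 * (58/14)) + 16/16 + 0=25/116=0.22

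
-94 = -94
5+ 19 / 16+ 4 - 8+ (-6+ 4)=3 / 16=0.19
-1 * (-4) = 4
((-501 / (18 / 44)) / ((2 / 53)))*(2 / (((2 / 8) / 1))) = -778888 / 3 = -259629.33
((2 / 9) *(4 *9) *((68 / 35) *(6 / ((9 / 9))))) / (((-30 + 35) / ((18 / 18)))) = 3264 / 175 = 18.65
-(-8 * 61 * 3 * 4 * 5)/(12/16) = 39040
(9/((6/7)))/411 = 7/274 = 0.03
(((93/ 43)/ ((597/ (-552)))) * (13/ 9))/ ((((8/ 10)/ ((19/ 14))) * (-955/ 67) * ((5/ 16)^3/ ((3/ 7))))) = 48330493952/ 10010620375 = 4.83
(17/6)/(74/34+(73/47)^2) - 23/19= -11651369/19645164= -0.59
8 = 8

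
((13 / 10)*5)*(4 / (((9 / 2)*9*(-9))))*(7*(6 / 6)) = -364 / 729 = -0.50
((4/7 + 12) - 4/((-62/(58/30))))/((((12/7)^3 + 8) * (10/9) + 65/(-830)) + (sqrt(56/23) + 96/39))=33885782266639724148/44639882694428970685 - 174666738932732592 * sqrt(322)/44639882694428970685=0.69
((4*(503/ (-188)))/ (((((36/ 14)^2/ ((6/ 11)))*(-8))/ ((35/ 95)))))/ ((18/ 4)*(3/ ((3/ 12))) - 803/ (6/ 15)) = -172529/ 8289747576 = -0.00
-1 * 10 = -10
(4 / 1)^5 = 1024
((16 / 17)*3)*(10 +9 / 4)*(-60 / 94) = -17640 / 799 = -22.08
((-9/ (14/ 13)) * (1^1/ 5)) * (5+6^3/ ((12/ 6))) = -13221/ 70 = -188.87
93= 93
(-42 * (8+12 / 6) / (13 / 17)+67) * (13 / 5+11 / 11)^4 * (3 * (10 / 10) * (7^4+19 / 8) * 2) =-729991372932 / 625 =-1167986196.69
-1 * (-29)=29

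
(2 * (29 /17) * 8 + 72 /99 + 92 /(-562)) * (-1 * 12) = -17566056 /52547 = -334.29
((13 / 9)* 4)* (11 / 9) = 572 / 81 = 7.06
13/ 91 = 1/ 7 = 0.14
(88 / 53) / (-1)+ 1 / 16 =-1.60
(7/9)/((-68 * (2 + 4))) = -7/3672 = -0.00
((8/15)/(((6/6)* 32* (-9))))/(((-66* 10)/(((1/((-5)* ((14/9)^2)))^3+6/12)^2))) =220960689627864481/315714224539929600000000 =0.00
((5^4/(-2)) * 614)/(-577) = 191875/577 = 332.54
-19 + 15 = -4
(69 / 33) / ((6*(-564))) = -23 / 37224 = -0.00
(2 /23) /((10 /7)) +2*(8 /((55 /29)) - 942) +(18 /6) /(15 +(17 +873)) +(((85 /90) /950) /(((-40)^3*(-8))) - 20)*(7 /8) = -6071634815748790633 /3207414988800000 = -1893.00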